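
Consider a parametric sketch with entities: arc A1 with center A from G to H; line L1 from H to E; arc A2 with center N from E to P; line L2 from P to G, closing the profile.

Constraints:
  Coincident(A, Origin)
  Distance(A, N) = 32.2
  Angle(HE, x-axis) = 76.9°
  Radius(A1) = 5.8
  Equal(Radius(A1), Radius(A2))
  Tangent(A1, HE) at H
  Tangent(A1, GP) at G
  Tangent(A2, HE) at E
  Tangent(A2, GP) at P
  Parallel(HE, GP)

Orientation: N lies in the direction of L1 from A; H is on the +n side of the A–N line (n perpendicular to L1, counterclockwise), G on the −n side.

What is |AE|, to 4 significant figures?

32.72

Tangency of A1 to both parallel lines with radius 5.8 puts H and G at A ± 5.8·n: H = (-5.649, 1.315), G = (5.649, -1.315). Equal radii place E and P the same way about N: E = N + 5.8·n = (1.649, 32.68), P = N − 5.8·n = (12.95, 30.05). Then |AE| = |E − A| = 32.72.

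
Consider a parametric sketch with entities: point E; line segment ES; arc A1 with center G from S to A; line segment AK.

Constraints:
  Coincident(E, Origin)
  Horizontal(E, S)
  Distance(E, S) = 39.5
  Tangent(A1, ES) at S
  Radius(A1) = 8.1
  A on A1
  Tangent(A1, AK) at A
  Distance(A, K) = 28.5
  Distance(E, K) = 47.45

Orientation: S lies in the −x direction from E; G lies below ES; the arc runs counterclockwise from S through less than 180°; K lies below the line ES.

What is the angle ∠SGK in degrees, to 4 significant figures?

162.4°

Checks: ∠(GS, SE) = 90.00° ✓; |GS| = 8.100 ✓; |GA| = 8.100 ✓; ∠(GA, AK) = 90.00° ✓; |AK| = 28.50 ✓; |EK| = 47.45 ✓.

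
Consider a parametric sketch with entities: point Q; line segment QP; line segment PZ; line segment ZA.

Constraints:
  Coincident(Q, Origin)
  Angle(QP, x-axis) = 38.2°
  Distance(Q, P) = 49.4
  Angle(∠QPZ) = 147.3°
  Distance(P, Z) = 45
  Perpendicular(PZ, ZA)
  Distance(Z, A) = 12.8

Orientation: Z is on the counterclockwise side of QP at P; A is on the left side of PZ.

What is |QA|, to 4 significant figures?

87.68

Q is at the origin; QP runs at 38.2° with length 49.4, so P = 49.4·(cos 38.2°, sin 38.2°) = (38.82, 30.55). ∠QPZ = 147.3°, so PZ runs at 38.2° + (180° − 147.3°) = 70.90° from the x-axis; with |PZ| = 45.0, Z = P + 45.0·(cos 70.90°, sin 70.90°) = (53.55, 73.07). PZ is perpendicular to ZA; with |ZA| = 12.8 on the left of PZ, A = Z + 12.8·(-0.9449, 0.3272) = (41.45, 77.26). Then |QA| = |A − Q| = 87.68.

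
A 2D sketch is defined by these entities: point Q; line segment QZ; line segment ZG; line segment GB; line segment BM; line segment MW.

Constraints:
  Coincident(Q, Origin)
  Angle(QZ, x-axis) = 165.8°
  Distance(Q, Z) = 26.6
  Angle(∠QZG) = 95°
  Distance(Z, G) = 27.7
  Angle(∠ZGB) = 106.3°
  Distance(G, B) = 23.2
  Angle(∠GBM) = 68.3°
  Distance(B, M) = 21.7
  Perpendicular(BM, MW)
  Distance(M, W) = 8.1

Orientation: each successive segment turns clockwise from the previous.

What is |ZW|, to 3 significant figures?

18.1

Q is at the origin; QZ runs at 165.8° with length 26.6, so Z = (-25.8, 6.53). ∠QZG = 95.0° gives ZG at 80.8° from the x-axis; with |ZG| = 27.7, G = (-21.4, 33.9). ∠ZGB = 106.3° gives GB at 7.10° from the x-axis; with |GB| = 23.2, B = (1.66, 36.7). ∠GBM = 68.3° gives BM at -105° from the x-axis; with |BM| = 21.7, M = (-3.81, 15.7). BM ⟂ MW, so MW runs at 165°; with |MW| = 8.1, W = (-11.6, 17.8). Then |ZW| = |W − Z| = 18.1.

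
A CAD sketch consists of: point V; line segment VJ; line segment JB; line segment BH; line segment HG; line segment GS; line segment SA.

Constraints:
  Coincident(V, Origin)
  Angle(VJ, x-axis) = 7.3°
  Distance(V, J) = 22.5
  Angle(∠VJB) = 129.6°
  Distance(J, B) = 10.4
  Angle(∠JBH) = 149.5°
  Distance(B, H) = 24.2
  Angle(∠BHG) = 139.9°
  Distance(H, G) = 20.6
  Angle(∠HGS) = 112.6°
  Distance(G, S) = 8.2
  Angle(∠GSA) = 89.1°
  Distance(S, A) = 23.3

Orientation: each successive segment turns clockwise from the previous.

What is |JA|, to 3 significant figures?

25.8

V is at the origin; VJ runs at 7.3° with length 22.5, so J = (22.3, 2.86). ∠VJB = 129.6° gives JB at -43.1° from the x-axis; with |JB| = 10.4, B = (29.9, -4.25). ∠JBH = 149.5° gives BH at -73.6° from the x-axis; with |BH| = 24.2, H = (36.7, -27.5). ∠BHG = 139.9° gives HG at -114° from the x-axis; with |HG| = 20.6, G = (28.5, -46.3). ∠HGS = 112.6° gives GS at 179° from the x-axis; with |GS| = 8.2, S = (20.3, -46.2). ∠GSA = 89.1° gives SA at 88.0° from the x-axis; with |SA| = 23.3, A = (21.1, -22.9). Then |JA| = |A − J| = 25.8.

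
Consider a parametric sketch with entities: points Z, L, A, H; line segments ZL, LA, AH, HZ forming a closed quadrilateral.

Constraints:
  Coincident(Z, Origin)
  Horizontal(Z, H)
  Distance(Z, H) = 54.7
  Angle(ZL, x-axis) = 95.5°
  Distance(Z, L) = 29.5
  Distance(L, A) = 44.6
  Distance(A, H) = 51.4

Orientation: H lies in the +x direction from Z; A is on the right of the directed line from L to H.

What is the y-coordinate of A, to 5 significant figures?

-14.474

Z is at the origin; Z and H share the same y with |ZH| = 54.7 and H in +x, so H = (54.7, 0). ZL runs at 95.5° with |ZL| = 29.5, so L = (-2.8274, 29.364). A is determined by |LA| = 44.6 and |AH| = 51.4 together: it lies at the intersection of circle(L, 44.6) and circle(H, 51.4). With |LH| = 64.588, the foot of the radical line on LH is 27.241 from L and the perpendicular offset is √(44.6² − 27.241²) = 35.314. Taking the right-of-LH solution: A = (5.3800, -14.474).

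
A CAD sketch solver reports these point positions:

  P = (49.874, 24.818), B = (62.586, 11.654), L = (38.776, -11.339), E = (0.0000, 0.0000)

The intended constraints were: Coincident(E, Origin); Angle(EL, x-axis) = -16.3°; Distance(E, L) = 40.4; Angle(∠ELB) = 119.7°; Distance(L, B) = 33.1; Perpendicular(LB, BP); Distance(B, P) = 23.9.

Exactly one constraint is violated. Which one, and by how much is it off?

Distance(B, P) = 23.9 — off by 5.60.

E = (0.00, 0.00) ✓; EL at -16.30° ✓; |EL| = 40.40 ✓; ∠ELB = 119.7° ✓; |LB| = 33.10 ✓; ∠(LB, BP) = 90.00° ✓; |BP| = 18.30 ✗.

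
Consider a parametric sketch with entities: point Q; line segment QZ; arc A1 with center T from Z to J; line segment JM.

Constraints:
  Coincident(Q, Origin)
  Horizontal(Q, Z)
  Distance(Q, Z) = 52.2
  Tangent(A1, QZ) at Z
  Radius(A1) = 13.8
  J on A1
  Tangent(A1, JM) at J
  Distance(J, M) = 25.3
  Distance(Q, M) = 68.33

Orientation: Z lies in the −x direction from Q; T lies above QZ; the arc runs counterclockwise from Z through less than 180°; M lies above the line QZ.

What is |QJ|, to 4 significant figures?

45.48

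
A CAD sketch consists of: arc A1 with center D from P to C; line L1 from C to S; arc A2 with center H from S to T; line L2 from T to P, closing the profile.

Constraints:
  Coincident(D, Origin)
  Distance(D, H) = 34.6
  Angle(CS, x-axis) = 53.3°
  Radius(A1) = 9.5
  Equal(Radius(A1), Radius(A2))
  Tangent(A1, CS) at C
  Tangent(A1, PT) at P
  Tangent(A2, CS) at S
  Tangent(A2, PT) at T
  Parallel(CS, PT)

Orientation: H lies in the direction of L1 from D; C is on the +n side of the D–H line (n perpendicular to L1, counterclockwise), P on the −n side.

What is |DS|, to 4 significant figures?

35.88

Tangency of A1 to both parallel lines with radius 9.5 puts C and P at D ± 9.5·n: C = (-7.617, 5.677), P = (7.617, -5.677). Equal radii place S and T the same way about H: S = H + 9.5·n = (13.06, 33.42), T = H − 9.5·n = (28.29, 22.06). Then |DS| = |S − D| = 35.88.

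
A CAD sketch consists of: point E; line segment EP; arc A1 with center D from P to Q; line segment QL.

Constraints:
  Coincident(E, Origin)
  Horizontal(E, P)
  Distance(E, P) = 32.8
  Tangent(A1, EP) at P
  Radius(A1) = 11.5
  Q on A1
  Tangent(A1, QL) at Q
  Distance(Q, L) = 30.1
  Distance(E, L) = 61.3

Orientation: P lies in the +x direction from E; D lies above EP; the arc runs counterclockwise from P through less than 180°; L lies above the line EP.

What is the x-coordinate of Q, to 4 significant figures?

44.29

E is at the origin; E and P share the same y with |EP| = 32.8 and P on the +x side, so P = (32.80, 0.000). The tangent condition forces DP to be normal to EP, so D = P + (0, 11.5) = (32.80, 11.50). Since DQ ⟂ QL (tangency), |DL| = √(11.5² + 30.1²) = 32.22 regardless of where Q sits on A1. So L lies on both circle(E, 61.3) and circle(D, 32.22); the above-EP intersection is L = (45.45, 41.14). Q is the foot of the tangent from L: Q = (44.29, 11.06).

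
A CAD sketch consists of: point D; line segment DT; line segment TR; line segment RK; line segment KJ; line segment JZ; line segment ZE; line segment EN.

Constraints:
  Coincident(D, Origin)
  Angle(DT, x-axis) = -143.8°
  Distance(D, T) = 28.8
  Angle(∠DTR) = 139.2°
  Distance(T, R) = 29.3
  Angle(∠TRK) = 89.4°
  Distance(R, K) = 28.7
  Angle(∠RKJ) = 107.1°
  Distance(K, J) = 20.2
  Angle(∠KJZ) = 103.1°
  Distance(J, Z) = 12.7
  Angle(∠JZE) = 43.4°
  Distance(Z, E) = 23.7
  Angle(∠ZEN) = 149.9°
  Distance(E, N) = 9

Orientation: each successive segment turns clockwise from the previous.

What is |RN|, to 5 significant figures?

37.025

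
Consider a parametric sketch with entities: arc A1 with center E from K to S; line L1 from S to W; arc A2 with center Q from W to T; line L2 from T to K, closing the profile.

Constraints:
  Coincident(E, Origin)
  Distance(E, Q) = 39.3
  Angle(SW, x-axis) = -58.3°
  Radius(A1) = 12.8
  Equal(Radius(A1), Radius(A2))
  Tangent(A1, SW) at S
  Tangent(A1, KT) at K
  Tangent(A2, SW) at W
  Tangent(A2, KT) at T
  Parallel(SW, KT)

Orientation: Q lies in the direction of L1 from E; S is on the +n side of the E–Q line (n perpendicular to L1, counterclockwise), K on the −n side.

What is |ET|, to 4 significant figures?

41.33

The slot axis is L1's direction at -58.3°, so u = (cos -58.3°, sin -58.3°) = (0.5255, -0.8508) and n = (−sin -58.3°, cos -58.3°) = (0.8508, 0.5255). E is at the origin and Q lies 39.3 along u from E, so Q = 39.3·u = (20.65, -33.44). Tangency of A1 to both parallel lines with radius 12.8 puts S and K at E ± 12.8·n: S = (10.89, 6.726), K = (-10.89, -6.726). Equal radii place W and T the same way about Q: W = Q + 12.8·n = (31.54, -26.71), T = Q − 12.8·n = (9.761, -40.16). Then |ET| = |T − E| = 41.33.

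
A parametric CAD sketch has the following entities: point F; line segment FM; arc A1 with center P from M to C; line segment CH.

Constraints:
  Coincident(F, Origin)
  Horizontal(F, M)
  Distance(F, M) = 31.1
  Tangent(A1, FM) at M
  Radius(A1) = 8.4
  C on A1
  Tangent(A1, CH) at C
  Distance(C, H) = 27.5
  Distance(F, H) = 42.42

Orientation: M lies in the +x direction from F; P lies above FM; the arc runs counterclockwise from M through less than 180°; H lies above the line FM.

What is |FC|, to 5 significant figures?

40.250

Checks: F = (0.00, 0.00) ✓; F.y = 0.00, M.y = 0.00 ✓; |PC| = 8.400 ✓; ∠(PC, CH) = 90.00° ✓; |CH| = 27.50 ✓; |FH| = 42.42 ✓.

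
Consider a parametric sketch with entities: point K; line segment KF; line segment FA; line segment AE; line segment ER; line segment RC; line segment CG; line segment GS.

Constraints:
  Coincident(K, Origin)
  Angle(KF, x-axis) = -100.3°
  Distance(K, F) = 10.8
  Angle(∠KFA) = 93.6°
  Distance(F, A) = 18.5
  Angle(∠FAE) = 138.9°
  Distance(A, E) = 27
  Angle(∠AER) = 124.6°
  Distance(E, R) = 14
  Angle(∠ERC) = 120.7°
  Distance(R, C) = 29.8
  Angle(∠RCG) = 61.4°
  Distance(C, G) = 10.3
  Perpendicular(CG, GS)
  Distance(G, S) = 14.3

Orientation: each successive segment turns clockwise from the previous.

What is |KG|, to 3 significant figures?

25.6

∠ERC = 120.7° gives RC at 17.5° from the x-axis; with |RC| = 29.8, C = (-6.82, 34.1). ∠RCG = 61.4° gives CG at -101° from the x-axis; with |CG| = 10.3, G = (-8.81, 24.0). Then |KG| = |G − K| = 25.6.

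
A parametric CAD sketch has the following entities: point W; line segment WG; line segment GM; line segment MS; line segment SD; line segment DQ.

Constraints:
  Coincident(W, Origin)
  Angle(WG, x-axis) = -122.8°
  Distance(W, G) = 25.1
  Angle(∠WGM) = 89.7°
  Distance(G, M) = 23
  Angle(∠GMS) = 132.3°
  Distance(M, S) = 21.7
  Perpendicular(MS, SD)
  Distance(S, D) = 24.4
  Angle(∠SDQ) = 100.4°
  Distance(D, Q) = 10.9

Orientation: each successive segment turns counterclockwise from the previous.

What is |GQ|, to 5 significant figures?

28.064

W is at the origin; WG runs at -122.8° with length 25.1, so G = (-13.597, -21.098). ∠WGM = 89.7° gives GM at -32.500° from the x-axis; with |GM| = 23.0, M = (5.8011, -33.456). ∠GMS = 132.3° gives MS at 15.200° from the x-axis; with |MS| = 21.7, S = (26.742, -27.767). The perpendicularity gives SD at right angles to MS, so SD runs at 105.20°; with |SD| = 24.4, D = (20.345, -4.2202). ∠SDQ = 100.4° gives DQ at -175.20° from the x-axis; with |DQ| = 10.9, Q = (9.4828, -5.1323). Then |GQ| = |Q − G| = 28.064.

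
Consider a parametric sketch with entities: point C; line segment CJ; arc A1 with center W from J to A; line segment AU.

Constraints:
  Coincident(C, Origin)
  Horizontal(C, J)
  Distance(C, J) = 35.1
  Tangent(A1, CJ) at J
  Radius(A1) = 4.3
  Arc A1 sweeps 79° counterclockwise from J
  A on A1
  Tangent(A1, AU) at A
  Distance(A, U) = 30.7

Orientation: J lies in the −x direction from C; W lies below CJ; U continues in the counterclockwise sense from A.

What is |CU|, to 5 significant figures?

56.313

On A1, J sits at bearing 90° from W; a 79° counterclockwise sweep puts A at bearing 169°, so A = W + 4.3·(cos 169°, sin 169°) = (-39.321, -3.4795). The tangent condition forces WA to be normal to AU, so AU runs along (−sin 169°, cos 169°); with |AU| = 30.7, U = (-45.179, -33.615). Then |CU| = |U − C| = 56.313.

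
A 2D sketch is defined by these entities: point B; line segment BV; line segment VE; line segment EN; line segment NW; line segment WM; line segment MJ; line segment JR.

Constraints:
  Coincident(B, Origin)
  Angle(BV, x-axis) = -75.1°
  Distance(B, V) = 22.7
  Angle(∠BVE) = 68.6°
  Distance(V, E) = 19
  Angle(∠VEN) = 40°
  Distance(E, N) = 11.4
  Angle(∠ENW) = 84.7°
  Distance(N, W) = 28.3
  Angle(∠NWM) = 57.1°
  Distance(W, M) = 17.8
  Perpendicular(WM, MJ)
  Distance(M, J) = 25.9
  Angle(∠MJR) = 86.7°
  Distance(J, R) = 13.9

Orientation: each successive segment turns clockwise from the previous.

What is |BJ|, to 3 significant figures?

12.6

B is at the origin; BV runs at -75.1° with length 22.7, so V = (5.84, -21.9). ∠BVE = 68.6° gives VE at 174° from the x-axis; with |VE| = 19.0, E = (-13.0, -19.8). ∠VEN = 40.0° gives EN at 33.5° from the x-axis; with |EN| = 11.4, N = (-3.53, -13.5). ∠ENW = 84.7° gives NW at -61.8° from the x-axis; with |NW| = 28.3, W = (9.84, -38.4). ∠NWM = 57.1° gives WM at 175° from the x-axis; with |WM| = 17.8, M = (-7.90, -37.0). WM ⟂ MJ, so MJ runs at 85.3°; with |MJ| = 25.9, J = (-5.78, -11.2). Then |BJ| = |J − B| = 12.6.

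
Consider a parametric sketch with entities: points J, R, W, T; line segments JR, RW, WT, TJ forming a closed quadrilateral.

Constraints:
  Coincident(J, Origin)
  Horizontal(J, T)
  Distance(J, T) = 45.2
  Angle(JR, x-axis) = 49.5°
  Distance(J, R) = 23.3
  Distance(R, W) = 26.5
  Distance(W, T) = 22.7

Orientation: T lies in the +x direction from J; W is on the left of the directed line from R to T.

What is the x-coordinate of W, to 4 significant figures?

41.22

J is at the origin; JT is horizontal with |JT| = 45.2 and T in +x, so T = (45.2, 0). JR runs at 49.5° with |JR| = 23.3, so R = (15.13, 17.72). W is determined by |RW| = 26.5 and |WT| = 22.7 together: it lies at the intersection of circle(R, 26.5) and circle(T, 22.7). With |RT| = 34.90, the foot of the radical line on RT is 20.13 from R and the perpendicular offset is √(26.5² − 20.13²) = 17.24. Taking the left-of-RT solution: W = (41.22, 22.35).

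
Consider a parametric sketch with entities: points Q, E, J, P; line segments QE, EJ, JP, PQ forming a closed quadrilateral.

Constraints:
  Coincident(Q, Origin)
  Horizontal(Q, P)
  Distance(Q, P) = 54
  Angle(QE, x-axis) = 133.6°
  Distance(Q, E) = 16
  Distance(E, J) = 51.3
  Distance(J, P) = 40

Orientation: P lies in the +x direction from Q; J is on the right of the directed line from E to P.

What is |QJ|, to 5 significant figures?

35.303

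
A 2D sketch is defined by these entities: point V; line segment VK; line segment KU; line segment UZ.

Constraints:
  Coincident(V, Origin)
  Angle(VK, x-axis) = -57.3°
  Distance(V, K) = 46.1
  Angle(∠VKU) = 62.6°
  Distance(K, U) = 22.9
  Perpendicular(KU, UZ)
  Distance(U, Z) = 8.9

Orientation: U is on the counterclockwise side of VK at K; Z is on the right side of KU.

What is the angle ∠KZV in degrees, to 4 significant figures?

66.83°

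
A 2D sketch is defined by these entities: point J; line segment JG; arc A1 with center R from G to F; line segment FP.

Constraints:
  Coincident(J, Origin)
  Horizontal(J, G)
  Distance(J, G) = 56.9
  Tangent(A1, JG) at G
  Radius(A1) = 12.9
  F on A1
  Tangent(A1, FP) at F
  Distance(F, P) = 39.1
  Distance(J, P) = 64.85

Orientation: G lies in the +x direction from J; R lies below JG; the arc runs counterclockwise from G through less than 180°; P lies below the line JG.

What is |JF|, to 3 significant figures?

45.6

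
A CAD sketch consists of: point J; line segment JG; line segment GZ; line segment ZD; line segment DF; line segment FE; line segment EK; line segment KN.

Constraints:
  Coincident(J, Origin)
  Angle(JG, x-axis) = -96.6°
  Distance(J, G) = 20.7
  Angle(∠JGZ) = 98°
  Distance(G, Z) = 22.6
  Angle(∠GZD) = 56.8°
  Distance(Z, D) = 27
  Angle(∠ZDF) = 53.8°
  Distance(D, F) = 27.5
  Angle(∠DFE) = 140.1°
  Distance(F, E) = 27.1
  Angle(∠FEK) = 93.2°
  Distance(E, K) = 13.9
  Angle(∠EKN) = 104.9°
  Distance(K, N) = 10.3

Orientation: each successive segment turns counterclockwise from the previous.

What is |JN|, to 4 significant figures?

42.01

J is at the origin; JG runs at -96.6° with length 20.7, so G = (-2.379, -20.56). ∠JGZ = 98.0° gives GZ at -14.60° from the x-axis; with |GZ| = 22.6, Z = (19.49, -26.26). ∠GZD = 56.8° gives ZD at 108.6° from the x-axis; with |ZD| = 27.0, D = (10.88, -0.6698). ∠ZDF = 53.8° gives DF at -125.2° from the x-axis; with |DF| = 27.5, F = (-4.973, -23.14). ∠DFE = 140.1° gives FE at -85.30° from the x-axis; with |FE| = 27.1, E = (-2.752, -50.15). ∠FEK = 93.2° gives EK at 1.500° from the x-axis; with |EK| = 13.9, K = (11.14, -49.79). ∠EKN = 104.9° gives KN at 76.60° from the x-axis; with |KN| = 10.3, N = (13.53, -39.77). Then |JN| = |N − J| = 42.01.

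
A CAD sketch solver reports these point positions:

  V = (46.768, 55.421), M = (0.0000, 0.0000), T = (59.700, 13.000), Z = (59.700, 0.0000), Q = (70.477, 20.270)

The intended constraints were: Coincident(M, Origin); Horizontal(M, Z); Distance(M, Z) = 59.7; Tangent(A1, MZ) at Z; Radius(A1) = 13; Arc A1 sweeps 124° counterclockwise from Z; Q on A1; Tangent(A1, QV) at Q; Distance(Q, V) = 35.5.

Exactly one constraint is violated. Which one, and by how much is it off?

Distance(Q, V) = 35.5 — off by 6.90.

M = (0.00, 0.00) ✓; M.y = 0.00, Z.y = 0.00 ✓; |MZ| = 59.70 ✓; ∠(TZ, ZM) = 90.00° ✓; |TZ| = 13.00 ✓; bearing(T→Q) − bearing(T→Z) = 124.0° ✓; |TQ| = 13.00 ✓; ∠(TQ, QV) = 90.00° ✓; |QV| = 42.40 ✗.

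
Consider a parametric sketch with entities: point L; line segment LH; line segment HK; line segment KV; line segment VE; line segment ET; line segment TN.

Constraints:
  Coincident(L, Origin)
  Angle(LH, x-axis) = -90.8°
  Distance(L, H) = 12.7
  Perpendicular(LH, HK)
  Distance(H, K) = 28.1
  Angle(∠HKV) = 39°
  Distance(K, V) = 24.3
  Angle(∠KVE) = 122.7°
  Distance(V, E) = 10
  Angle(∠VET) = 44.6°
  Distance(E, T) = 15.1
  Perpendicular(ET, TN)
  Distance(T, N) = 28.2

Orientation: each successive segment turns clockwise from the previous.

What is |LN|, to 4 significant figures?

31.44

∠VET = 44.6° gives ET at -154.5° from the x-axis; with |ET| = 15.1, T = (-13.36, -7.052). The perpendicularity gives TN at right angles to ET, so TN runs at 115.5°; with |TN| = 28.2, N = (-25.50, 18.40). Then |LN| = |N − L| = 31.44.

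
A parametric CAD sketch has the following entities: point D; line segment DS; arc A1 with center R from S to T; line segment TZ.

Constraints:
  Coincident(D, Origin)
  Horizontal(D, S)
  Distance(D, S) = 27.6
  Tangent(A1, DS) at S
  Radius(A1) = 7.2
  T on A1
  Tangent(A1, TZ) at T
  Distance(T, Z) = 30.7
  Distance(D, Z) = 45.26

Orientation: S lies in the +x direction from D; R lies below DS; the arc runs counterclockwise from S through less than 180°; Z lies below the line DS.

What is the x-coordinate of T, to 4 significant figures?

20.44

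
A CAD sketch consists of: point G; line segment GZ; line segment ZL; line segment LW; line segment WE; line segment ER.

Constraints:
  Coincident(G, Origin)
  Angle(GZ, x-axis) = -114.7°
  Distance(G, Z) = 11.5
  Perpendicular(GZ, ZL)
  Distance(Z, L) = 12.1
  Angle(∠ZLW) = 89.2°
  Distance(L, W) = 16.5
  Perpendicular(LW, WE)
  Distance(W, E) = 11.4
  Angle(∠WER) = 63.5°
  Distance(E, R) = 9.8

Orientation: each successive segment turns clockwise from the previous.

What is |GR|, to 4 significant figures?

6.295

G is at the origin; GZ runs at -114.7° with length 11.5, so Z = (-4.805, -10.45). GZ ⟂ ZL, so ZL runs at 155.3°; with |ZL| = 12.1, L = (-15.80, -5.392). ∠ZLW = 89.2° gives LW at 64.50° from the x-axis; with |LW| = 16.5, W = (-8.695, 9.501). LW ⟂ WE, so WE runs at -25.50°; with |WE| = 11.4, E = (1.594, 4.593). ∠WER = 63.5° gives ER at -142.0° from the x-axis; with |ER| = 9.8, R = (-6.128, -1.440). Then |GR| = |R − G| = 6.295.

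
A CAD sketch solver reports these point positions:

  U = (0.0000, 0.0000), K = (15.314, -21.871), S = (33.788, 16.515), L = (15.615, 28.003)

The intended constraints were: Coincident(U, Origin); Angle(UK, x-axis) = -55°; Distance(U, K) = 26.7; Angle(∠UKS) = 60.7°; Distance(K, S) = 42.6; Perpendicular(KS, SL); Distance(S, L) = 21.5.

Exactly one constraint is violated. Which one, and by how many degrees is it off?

Perpendicular(KS, SL) — off by 6.60°.

U = (0.00, 0.00) ✓; UK at -55.00° ✓; |UK| = 26.70 ✓; ∠UKS = 60.70° ✓; |KS| = 42.60 ✓; ∠(KS, SL) = 83.40° ✗; |SL| = 21.50 ✓.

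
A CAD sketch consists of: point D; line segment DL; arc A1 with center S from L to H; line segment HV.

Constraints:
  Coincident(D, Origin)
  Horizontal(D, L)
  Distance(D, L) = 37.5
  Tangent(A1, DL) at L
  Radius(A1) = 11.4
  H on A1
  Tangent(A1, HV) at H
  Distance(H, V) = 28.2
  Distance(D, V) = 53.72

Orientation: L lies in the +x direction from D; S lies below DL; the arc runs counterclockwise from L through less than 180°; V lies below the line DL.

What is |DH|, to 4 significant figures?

30.17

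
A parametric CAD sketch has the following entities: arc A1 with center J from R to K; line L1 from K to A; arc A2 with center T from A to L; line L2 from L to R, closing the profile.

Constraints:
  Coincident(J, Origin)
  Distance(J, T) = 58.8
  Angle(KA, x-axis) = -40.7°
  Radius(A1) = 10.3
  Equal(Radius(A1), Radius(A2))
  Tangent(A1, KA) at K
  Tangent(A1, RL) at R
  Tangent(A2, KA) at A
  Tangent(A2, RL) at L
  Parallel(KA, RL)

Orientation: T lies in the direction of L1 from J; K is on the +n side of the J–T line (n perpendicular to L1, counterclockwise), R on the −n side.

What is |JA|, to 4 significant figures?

59.70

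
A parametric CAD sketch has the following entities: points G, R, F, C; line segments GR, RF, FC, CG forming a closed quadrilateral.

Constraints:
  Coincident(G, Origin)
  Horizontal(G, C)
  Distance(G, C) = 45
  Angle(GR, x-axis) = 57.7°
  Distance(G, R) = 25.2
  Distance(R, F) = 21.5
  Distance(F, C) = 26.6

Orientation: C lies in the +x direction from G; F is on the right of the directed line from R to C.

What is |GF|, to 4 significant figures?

18.41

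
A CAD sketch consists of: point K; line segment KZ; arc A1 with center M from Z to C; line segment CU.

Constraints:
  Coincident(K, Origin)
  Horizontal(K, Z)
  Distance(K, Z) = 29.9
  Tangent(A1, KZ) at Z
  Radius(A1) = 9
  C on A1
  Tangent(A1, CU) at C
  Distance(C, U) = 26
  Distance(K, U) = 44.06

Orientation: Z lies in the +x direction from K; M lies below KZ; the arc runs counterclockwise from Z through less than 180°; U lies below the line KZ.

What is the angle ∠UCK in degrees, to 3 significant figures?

126°

Checks: K = (0.00, 0.00) ✓; |MC| = 9.000 ✓; ∠(MC, CU) = 90.00° ✓; |CU| = 26.00 ✓; |KU| = 44.06 ✓.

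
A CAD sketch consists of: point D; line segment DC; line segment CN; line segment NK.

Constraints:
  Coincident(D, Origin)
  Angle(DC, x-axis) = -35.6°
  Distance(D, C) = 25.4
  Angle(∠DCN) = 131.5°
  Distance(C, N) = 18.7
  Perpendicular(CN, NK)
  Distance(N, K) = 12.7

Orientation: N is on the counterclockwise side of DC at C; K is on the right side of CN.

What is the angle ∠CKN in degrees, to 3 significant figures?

55.8°

∠DCN = 131.5°, so CN runs at -35.6° + (180° − 131.5°) = 12.9° from the x-axis; with |CN| = 18.7, N = C + 18.7·(cos 12.9°, sin 12.9°) = (38.9, -10.6). CN ⟂ NK; with |NK| = 12.7 on the right of CN, K = N + 12.7·(0.223, -0.975) = (41.7, -23.0). Then cos ∠CKN = KC·KN / (|KC||KN|), giving 55.8°.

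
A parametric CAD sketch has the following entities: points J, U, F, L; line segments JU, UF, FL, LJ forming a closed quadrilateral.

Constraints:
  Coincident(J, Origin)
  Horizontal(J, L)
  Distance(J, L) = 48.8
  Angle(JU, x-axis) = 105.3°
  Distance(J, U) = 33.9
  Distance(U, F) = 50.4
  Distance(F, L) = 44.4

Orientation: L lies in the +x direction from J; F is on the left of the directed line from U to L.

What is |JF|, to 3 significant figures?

59.3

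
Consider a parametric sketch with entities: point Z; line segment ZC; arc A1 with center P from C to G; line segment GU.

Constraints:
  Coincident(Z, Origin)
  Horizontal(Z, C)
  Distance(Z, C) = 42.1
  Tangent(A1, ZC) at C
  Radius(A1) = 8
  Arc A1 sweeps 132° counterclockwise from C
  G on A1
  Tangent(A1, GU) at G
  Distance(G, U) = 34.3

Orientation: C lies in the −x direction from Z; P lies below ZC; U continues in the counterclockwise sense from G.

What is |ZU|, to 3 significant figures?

46.2

Z is at the origin; ZC is horizontal with |ZC| = 42.1 and C on the −x side, so C = (-42.1, 0.00). Tangency of A1 to ZC means the radius PC is perpendicular to ZC, so P = C + (0, -8) = (-42.1, -8.00). On A1, C sits at bearing 90° from P; a 132° counterclockwise sweep puts G at bearing 222°, so G = P + 8.0·(cos 222°, sin 222°) = (-48.0, -13.4). Tangency of A1 to GU means the radius PG is perpendicular to GU, so GU runs along (−sin 222°, cos 222°); with |GU| = 34.3, U = (-25.1, -38.8). Then |ZU| = |U − Z| = 46.2.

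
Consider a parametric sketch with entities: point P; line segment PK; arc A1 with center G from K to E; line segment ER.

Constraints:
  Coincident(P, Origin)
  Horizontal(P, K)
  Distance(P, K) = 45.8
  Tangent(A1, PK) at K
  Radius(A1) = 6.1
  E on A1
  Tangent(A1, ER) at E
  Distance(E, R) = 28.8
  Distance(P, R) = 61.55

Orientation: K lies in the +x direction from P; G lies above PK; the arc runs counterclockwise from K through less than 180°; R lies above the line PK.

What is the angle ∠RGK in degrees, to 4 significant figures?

170.8°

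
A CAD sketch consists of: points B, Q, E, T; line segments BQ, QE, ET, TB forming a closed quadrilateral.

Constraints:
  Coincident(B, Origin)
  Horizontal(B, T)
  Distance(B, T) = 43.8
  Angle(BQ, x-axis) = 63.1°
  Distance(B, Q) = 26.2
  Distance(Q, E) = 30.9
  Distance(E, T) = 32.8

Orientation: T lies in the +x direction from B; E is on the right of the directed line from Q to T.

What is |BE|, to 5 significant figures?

14.066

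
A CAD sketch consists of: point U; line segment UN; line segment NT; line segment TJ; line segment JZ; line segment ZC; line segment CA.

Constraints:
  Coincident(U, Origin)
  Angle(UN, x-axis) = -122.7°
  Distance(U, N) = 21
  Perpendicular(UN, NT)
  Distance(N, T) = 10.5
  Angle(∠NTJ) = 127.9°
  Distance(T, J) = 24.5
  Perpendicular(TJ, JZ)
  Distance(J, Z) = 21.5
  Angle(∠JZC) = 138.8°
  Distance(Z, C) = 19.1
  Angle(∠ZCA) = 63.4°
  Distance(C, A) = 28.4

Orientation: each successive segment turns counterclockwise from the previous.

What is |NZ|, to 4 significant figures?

33.65

U is at the origin; UN runs at -122.7° with length 21.0, so N = (-11.35, -17.67). The perpendicularity gives NT at right angles to UN, so NT runs at -32.70°; with |NT| = 10.5, T = (-2.509, -23.34). ∠NTJ = 127.9° gives TJ at 19.40° from the x-axis; with |TJ| = 24.5, J = (20.60, -15.21). TJ ⟂ JZ, so JZ runs at 109.4°; with |JZ| = 21.5, Z = (13.46, 5.073). Then |NZ| = |Z − N| = 33.65.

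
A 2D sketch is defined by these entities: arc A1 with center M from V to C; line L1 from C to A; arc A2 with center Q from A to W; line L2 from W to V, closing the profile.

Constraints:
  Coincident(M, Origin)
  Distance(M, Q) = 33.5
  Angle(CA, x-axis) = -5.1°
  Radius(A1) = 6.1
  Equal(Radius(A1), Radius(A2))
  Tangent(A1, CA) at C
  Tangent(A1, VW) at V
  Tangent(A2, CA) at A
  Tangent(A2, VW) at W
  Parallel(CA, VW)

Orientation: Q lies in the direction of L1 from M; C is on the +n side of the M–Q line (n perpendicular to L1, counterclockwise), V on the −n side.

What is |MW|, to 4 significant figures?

34.05

The slot axis is L1's direction at -5.1°, so u = (cos -5.1°, sin -5.1°) = (0.9960, -0.08889) and n = (−sin -5.1°, cos -5.1°) = (0.08889, 0.9960). M is at the origin and Q lies 33.5 along u from M, so Q = 33.5·u = (33.37, -2.978). Tangency of A1 to both parallel lines with radius 6.1 puts C and V at M ± 6.1·n: C = (0.5423, 6.076), V = (-0.5423, -6.076). Equal radii place A and W the same way about Q: A = Q + 6.1·n = (33.91, 3.098), W = Q − 6.1·n = (32.83, -9.054). Then |MW| = |W − M| = 34.05.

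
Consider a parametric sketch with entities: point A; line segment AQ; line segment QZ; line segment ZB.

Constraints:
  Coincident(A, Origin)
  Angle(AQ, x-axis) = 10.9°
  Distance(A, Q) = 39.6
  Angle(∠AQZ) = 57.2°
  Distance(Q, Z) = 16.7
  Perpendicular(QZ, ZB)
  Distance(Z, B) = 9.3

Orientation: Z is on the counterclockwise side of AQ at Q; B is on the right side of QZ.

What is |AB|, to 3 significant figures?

42.9

A is at the origin; AQ runs at 10.9° with length 39.6, so Q = 39.6·(cos 10.9°, sin 10.9°) = (38.9, 7.49). ∠AQZ = 57.2°, so QZ runs at 10.9° + (180° − 57.2°) = 134° from the x-axis; with |QZ| = 16.7, Z = Q + 16.7·(cos 134°, sin 134°) = (27.3, 19.6). QZ ⟂ ZB; with |ZB| = 9.3 on the right of QZ, B = Z + 9.3·(0.723, 0.691) = (34.1, 26.0). Then |AB| = |B − A| = 42.9.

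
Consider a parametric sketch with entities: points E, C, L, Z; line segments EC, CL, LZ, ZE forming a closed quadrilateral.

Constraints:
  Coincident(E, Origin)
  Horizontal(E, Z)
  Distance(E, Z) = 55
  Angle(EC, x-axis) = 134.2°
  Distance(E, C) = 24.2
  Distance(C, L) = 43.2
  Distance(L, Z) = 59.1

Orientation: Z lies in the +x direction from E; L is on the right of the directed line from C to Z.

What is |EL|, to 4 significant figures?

22.31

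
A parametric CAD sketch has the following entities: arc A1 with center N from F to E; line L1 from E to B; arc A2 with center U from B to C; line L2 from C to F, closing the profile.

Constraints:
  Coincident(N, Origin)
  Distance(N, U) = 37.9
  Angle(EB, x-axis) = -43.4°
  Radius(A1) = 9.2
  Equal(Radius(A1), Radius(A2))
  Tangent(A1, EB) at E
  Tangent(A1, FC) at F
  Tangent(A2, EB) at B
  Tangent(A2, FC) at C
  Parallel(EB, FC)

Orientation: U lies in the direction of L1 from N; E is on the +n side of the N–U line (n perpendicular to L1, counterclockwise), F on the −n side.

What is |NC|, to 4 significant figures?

39.00

The slot axis is L1's direction at -43.4°, so u = (cos -43.4°, sin -43.4°) = (0.7266, -0.6871) and n = (−sin -43.4°, cos -43.4°) = (0.6871, 0.7266). N is at the origin and U lies 37.9 along u from N, so U = 37.9·u = (27.54, -26.04). Tangency of A1 to both parallel lines with radius 9.2 puts E and F at N ± 9.2·n: E = (6.321, 6.684), F = (-6.321, -6.684). Equal radii place B and C the same way about U: B = U + 9.2·n = (33.86, -19.36), C = U − 9.2·n = (21.22, -32.73). Then |NC| = |C − N| = 39.00.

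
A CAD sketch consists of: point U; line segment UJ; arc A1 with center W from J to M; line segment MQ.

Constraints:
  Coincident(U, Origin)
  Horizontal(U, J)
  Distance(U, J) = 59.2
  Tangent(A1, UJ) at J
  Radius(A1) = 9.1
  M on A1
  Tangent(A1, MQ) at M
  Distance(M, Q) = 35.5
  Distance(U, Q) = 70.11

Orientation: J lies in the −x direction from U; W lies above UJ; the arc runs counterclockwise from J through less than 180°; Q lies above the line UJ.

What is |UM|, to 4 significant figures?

51.12

U is at the origin; U and J share the same y with |UJ| = 59.2 and J on the −x side, so J = (-59.20, 0.000). Tangency of A1 to UJ means the radius WJ is perpendicular to UJ, so W = J + (0, 9.1) = (-59.20, 9.100). Since WM ⟂ MQ (tangency), |WQ| = √(9.1² + 35.5²) = 36.65 regardless of where M sits on A1. So Q lies on both circle(U, 70.11) and circle(W, 36.65); the above-UJ intersection is Q = (-53.51, 45.30). M is the foot of the tangent from Q: M = (-50.14, 9.963).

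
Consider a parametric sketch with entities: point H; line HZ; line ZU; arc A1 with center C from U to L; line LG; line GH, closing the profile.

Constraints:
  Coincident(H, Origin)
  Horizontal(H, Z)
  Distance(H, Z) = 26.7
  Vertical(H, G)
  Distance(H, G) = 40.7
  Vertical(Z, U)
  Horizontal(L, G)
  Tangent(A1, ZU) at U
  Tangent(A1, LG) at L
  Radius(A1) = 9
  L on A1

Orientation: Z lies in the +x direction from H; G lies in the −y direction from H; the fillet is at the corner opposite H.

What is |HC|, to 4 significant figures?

36.31

H is at the origin; H and Z share the same y with |HZ| = 26.7 and Z on the +x side, so Z = (26.70, 0.000). HG is vertical with |HG| = 40.7 and G on the −y side, so G = (0.000, -40.70). The virtual corner opposite H is at (26.70, -40.70). Tangency of A1 to ZU means the radius CU is perpendicular to ZU and since A1 is tangent to LG there, CL ⟂ LG, with radius 9.0, so the center C sits 9.0 in from both sides at C = (17.70, -31.70). Then |HC| = |C − H| = 36.31.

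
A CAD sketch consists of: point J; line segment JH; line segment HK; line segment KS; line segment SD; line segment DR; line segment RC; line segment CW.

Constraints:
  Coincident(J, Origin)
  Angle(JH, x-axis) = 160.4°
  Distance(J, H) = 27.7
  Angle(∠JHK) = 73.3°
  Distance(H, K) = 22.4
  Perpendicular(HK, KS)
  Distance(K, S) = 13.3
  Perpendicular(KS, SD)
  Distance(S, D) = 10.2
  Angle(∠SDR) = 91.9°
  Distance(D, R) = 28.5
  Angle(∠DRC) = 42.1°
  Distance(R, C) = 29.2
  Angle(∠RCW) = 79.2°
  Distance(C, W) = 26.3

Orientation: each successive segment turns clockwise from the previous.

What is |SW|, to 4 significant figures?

14.61

J is at the origin; JH runs at 160.4° with length 27.7, so H = (-26.09, 9.292). ∠JHK = 73.3° gives HK at 53.70° from the x-axis; with |HK| = 22.4, K = (-12.83, 27.34). The perpendicularity gives KS at right angles to HK, so KS runs at -36.30°; with |KS| = 13.3, S = (-2.115, 19.47). KS is perpendicular to SD, so SD runs at -126.3°; with |SD| = 10.2, D = (-8.154, 11.25). ∠SDR = 91.9° gives DR at 145.6° from the x-axis; with |DR| = 28.5, R = (-31.67, 27.35). ∠DRC = 42.1° gives RC at 7.700° from the x-axis; with |RC| = 29.2, C = (-2.733, 31.26). ∠RCW = 79.2° gives CW at -93.10° from the x-axis; with |CW| = 26.3, W = (-4.155, 5.003). Then |SW| = |W − S| = 14.61.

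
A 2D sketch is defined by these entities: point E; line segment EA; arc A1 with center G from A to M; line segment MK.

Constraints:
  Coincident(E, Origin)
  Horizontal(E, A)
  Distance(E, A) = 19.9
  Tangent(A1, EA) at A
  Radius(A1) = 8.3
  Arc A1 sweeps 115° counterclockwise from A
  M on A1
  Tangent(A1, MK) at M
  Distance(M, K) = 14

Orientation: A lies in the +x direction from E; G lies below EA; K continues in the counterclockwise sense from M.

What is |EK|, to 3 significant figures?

30.6

On A1, A sits at bearing 90° from G; a 115° counterclockwise sweep puts M at bearing 205°, so M = G + 8.3·(cos 205°, sin 205°) = (12.4, -11.8). Since A1 is tangent to MK there, GM ⟂ MK, so MK runs along (−sin 205°, cos 205°); with |MK| = 14.0, K = (18.3, -24.5). Then |EK| = |K − E| = 30.6.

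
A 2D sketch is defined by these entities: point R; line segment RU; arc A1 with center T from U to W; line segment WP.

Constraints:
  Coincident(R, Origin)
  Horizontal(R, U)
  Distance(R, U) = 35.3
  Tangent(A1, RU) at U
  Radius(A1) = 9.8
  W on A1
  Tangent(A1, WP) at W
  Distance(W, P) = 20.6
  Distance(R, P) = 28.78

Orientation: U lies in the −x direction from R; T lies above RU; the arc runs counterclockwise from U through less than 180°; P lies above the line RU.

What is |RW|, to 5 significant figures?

27.165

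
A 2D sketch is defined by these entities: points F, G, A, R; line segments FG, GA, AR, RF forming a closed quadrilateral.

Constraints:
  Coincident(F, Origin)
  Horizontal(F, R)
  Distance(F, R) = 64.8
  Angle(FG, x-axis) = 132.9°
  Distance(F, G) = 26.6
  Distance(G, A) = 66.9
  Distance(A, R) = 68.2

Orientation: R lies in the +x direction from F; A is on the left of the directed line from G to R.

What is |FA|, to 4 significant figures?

70.02

Checks: FG at 132.9° ✓; |GA| = 66.90 ✓; |AR| = 68.20 ✓.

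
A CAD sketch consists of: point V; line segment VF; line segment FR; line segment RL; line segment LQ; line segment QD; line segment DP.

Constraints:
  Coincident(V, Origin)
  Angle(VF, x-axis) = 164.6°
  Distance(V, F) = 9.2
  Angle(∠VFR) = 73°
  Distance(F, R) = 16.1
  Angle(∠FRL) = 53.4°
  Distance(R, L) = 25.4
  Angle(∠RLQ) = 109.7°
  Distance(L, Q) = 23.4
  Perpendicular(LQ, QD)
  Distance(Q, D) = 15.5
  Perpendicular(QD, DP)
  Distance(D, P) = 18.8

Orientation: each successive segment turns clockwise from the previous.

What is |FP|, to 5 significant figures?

4.3548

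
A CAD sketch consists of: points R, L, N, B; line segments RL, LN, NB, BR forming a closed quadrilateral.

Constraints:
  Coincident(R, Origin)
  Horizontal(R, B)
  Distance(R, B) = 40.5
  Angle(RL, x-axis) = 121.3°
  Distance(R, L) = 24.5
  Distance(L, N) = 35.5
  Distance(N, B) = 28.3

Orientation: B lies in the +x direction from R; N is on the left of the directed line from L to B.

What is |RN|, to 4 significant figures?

31.68

R is at the origin; R and B share the same y with |RB| = 40.5 and B in +x, so B = (40.5, 0). RL runs at 121.3° with |RL| = 24.5, so L = (-12.73, 20.93). N is determined by |LN| = 35.5 and |NB| = 28.3 together: it lies at the intersection of circle(L, 35.5) and circle(B, 28.3). With |LB| = 57.20, the foot of the radical line on LB is 32.61 from L and the perpendicular offset is √(35.5² − 32.61²) = 14.02. Taking the left-of-LB solution: N = (22.75, 22.05).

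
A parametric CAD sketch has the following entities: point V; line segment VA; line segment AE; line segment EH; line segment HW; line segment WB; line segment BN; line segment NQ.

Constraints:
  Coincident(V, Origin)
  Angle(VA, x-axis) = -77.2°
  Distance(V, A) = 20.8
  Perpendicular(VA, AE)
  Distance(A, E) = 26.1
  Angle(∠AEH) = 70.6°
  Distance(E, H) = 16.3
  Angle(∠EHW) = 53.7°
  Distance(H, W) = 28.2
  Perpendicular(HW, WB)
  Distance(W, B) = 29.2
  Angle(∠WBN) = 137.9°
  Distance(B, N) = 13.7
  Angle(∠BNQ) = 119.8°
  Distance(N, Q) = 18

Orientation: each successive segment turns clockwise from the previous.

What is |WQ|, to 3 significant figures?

44.5

∠WBN = 137.9° gives BN at -175° from the x-axis; with |BN| = 13.7, N = (-31.8, -51.7). ∠BNQ = 119.8° gives NQ at 125° from the x-axis; with |NQ| = 18.0, Q = (-42.1, -36.9). Then |WQ| = |Q − W| = 44.5.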